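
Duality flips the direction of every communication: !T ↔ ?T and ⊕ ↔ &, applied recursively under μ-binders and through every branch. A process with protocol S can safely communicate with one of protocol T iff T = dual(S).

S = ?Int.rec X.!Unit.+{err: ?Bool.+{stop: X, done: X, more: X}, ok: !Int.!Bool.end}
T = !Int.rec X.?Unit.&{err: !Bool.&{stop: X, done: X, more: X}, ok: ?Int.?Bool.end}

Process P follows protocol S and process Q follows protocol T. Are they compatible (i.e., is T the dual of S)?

?Int | !Int  match
  rec X | rec X  match (μ self-dual)
    !Unit | ?Unit  match
      +{err,ok} | &{err,ok}  match same labels
        case err:
          ?Bool | !Bool  match
            +{stop,done,more} | &{stop,done,more}  match same labels
              case stop:
                X | X  match
              case done:
                X | X  match
              case more:
                X | X  match
        case ok:
          !Int | ?Int  match
            !Bool | ?Bool  match
              end | end  match

YES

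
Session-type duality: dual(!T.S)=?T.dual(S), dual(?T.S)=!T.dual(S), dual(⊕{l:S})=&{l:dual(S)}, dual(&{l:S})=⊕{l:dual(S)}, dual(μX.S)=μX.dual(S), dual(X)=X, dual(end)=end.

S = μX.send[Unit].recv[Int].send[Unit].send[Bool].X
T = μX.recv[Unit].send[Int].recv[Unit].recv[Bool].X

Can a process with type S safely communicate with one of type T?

μX ‖ μX  ok (μ self-dual)
  send[Unit] ‖ recv[Unit]  ok
    recv[Int] ‖ send[Int]  ok
      send[Unit] ‖ recv[Unit]  ok
        send[Bool] ‖ recv[Bool]  ok
          X ‖ X  ok

YES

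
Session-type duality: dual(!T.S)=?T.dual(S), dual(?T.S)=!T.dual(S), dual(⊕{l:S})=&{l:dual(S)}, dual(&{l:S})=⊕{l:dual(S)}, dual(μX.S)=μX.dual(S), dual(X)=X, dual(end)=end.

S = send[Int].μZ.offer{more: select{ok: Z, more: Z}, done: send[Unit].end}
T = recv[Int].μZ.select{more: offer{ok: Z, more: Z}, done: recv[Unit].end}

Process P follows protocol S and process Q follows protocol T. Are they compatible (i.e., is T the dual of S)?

YES

send[Int] | recv[Int]  match
  μZ | μZ  match (rec unchanged)
    offer{more,done} | select{more,done}  match label sets agree
      [more]
        select{ok,more} | offer{ok,more}  match label sets agree
          [ok]
            Z | Z  match
          [more]
            Z | Z  match
      [done]
        send[Unit] | recv[Unit]  match
          end | end  match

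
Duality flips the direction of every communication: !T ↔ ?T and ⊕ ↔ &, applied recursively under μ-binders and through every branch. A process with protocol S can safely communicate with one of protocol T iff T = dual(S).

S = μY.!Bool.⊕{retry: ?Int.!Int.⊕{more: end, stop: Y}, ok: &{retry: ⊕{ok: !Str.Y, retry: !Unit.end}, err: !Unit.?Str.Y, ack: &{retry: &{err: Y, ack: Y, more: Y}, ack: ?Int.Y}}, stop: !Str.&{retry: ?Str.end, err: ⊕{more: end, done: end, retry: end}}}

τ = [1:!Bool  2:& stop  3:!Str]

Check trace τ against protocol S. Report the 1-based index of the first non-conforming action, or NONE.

2

@1 !Bool  match  now at ⊕{retry: ?Int.!Int.⊕{more: end, stop: μY.…}, ok: &{retry: ⊕{ok: !Str.μY.…, retry: !Unit.end}, err: !Unit.?Str.μY.…, ack: &{retry: &{err: μY.…, ack: μY.…, more: μY.…}, ack: ?Int.μY.…}}, stop: !Str.&{retry: ?Str.end, err: ⊕{more: end, done: end, retry: end}}}
@2 got & stop, protocol expects ⊕ retry or ⊕ ok or ⊕ stop  ✗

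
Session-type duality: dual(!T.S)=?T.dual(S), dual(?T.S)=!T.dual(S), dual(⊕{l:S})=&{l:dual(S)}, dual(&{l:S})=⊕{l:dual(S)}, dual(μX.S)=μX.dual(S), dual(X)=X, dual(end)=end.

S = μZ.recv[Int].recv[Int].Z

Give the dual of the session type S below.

μZ.send[Int].send[Int].Z

μZ ↦ μZ  (rec unchanged)
  recv[Int] ↦ send[Int]
    recv[Int] ↦ send[Int]
      dual(Z) = Z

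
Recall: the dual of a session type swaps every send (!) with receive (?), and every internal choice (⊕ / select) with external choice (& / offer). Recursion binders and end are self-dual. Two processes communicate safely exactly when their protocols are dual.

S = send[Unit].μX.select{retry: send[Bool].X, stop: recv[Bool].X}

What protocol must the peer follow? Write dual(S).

send[Unit] = recv[Unit]
  μX = μX  (μ self-dual)
    select{retry,stop} = offer{retry,stop}  (internal→external)
      case retry:
        send[Bool] = recv[Bool]
          dual(X) = X
      case stop:
        recv[Bool] = send[Bool]
          dual(X) = X

recv[Unit].μX.offer{retry: recv[Bool].X, stop: send[Bool].X}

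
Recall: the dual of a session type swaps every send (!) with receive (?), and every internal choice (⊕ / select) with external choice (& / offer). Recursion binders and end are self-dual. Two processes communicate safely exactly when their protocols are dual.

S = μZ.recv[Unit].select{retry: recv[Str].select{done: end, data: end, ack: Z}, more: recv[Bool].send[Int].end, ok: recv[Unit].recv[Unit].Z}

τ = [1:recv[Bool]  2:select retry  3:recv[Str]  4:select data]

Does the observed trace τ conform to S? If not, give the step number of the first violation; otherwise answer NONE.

1

step 1: got recv[Bool], protocol expects recv[Unit]  ✗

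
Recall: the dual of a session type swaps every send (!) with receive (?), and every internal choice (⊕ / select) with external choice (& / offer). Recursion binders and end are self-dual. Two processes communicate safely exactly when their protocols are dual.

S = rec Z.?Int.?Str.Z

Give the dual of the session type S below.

rec Z.!Int.!Str.Z

rec Z ↦ rec Z  (rec unchanged)
  ?Int ↦ !Int
    ?Str ↦ !Str
      dual(Z) = Z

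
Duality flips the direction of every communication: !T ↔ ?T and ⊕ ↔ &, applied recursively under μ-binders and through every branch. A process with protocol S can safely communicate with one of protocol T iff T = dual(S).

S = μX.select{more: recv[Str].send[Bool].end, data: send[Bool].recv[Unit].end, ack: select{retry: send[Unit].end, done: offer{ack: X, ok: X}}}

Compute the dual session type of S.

μX.offer{more: send[Str].recv[Bool].end, data: recv[Bool].send[Unit].end, ack: offer{retry: recv[Unit].end, done: select{ack: X, ok: X}}}

μX = μX  (binder kept)
  select{more,data,ack} = offer{more,data,ack}  (internal→external)
    case more:
      recv[Str] = send[Str]
        send[Bool] = recv[Bool]
          end self-dual
    case data:
      send[Bool] = recv[Bool]
        recv[Unit] = send[Unit]
          end self-dual
    case ack:
      select{retry,done} = offer{retry,done}  (internal→external)
        case retry:
          send[Unit] = recv[Unit]
            end self-dual
        case done:
          offer{ack,ok} = select{ack,ok}  (offer→select)
            case ack:
              X self-dual
            case ok:
              X self-dual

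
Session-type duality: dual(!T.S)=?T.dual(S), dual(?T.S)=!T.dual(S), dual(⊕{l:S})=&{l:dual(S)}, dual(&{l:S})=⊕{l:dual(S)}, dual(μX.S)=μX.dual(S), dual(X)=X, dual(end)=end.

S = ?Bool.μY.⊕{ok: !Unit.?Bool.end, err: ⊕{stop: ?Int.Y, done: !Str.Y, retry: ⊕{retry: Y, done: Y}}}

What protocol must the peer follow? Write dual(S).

?Bool = !Bool
  μY = μY  (μ self-dual)
    ⊕{ok,err} = &{ok,err}  (select→offer)
      • ok:
        !Unit = ?Unit
          ?Bool = !Bool
            end self-dual
      • err:
        ⊕{stop,done,retry} = &{stop,done,retry}  (select→offer)
          • stop:
            ?Int = !Int
              Y self-dual
          • done:
            !Str = ?Str
              Y self-dual
          • retry:
            ⊕{retry,done} = &{retry,done}  (select→offer)
              • retry:
                Y self-dual
              • done:
                Y self-dual

!Bool.μY.&{ok: ?Unit.!Bool.end, err: &{stop: !Int.Y, done: ?Str.Y, retry: &{retry: Y, done: Y}}}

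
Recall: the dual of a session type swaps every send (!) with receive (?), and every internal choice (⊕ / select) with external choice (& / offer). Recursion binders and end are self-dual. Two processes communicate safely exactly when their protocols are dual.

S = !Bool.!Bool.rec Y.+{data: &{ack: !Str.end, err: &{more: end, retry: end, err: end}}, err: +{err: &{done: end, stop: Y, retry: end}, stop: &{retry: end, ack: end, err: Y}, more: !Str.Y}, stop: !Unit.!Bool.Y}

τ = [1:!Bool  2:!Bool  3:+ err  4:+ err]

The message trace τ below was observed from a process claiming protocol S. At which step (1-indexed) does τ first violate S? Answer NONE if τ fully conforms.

[1] !Bool  ok  cont: !Bool.rec Y.…
[2] !Bool  ok  cont: rec Y.…
[3] + err  ok  cont: +{err: &{done: end, stop: rec Y.…, retry: end}, stop: &{retry: end, ack: end, err: rec Y.…}, more: !Str.rec Y.…}
[4] + err  ok  cont: &{done: end, stop: rec Y.…, retry: end}
all 4 steps conform

NONE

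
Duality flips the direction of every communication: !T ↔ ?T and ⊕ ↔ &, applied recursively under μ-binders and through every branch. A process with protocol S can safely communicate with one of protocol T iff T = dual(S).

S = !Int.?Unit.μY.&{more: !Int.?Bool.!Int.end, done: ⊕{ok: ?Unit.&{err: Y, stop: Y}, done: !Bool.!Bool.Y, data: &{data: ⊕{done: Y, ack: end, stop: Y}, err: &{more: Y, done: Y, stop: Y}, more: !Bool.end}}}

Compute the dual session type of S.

?Int.!Unit.μY.⊕{more: ?Int.!Bool.?Int.end, done: &{ok: !Unit.⊕{err: Y, stop: Y}, done: ?Bool.?Bool.Y, data: ⊕{data: &{done: Y, ack: end, stop: Y}, err: ⊕{more: Y, done: Y, stop: Y}, more: ?Bool.end}}}

!Int = ?Int
  ?Unit = !Unit
    μY = μY  (rec unchanged)
      &{more,done} = ⊕{more,done}  (external→internal)
        • more:
          !Int = ?Int
            ?Bool = !Bool
              !Int = ?Int
                dual(end) = end
        • done:
          ⊕{ok,done,data} = &{ok,done,data}  (⊕→&)
            • ok:
              ?Unit = !Unit
                &{err,stop} = ⊕{err,stop}  (external→internal)
                  • err:
                    dual(Y) = Y
                  • stop:
                    dual(Y) = Y
            • done:
              !Bool = ?Bool
                !Bool = ?Bool
                  dual(Y) = Y
            • data:
              &{data,err,more} = ⊕{data,err,more}  (external→internal)
                • data:
                  ⊕{done,ack,stop} = &{done,ack,stop}  (⊕→&)
                    • done:
                      dual(Y) = Y
                    • ack:
                      dual(end) = end
                    • stop:
                      dual(Y) = Y
                • err:
                  &{more,done,stop} = ⊕{more,done,stop}  (external→internal)
                    • more:
                      dual(Y) = Y
                    • done:
                      dual(Y) = Y
                    • stop:
                      dual(Y) = Y
                • more:
                  !Bool = ?Bool
                    dual(end) = end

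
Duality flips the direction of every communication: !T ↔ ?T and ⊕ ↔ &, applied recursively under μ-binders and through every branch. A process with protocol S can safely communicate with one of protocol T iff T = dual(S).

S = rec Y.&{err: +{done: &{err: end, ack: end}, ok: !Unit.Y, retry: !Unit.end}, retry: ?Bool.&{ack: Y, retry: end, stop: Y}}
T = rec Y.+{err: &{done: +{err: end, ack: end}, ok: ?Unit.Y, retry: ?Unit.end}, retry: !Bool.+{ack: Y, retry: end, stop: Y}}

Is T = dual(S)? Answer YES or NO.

rec Y ‖ rec Y  ✓ (binder kept)
  &{err,retry} ‖ +{err,retry}  ✓ labels match
    • err:
      +{done,ok,retry} ‖ &{done,ok,retry}  ✓ labels match
        • done:
          &{err,ack} ‖ +{err,ack}  ✓ labels match
            • err:
              end ‖ end  ✓
            • ack:
              end ‖ end  ✓
        • ok:
          !Unit ‖ ?Unit  ✓
            Y ‖ Y  ✓
        • retry:
          !Unit ‖ ?Unit  ✓
            end ‖ end  ✓
    • retry:
      ?Bool ‖ !Bool  ✓
        &{ack,retry,stop} ‖ +{ack,retry,stop}  ✓ labels match
          • ack:
            Y ‖ Y  ✓
          • retry:
            end ‖ end  ✓
          • stop:
            Y ‖ Y  ✓

YES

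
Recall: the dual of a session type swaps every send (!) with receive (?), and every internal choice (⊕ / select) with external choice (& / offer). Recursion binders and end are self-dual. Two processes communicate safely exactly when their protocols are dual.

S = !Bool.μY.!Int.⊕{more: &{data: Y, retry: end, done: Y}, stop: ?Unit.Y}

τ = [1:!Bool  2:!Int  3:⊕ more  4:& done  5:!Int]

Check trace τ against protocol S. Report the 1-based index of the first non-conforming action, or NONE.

NONE

@1 !Bool  match  residual = μY.…
@2 !Int  match  residual = ⊕{more: &{data: μY.…, retry: end, done: μY.…}, stop: ?Unit.μY.…}
@3 ⊕ more  match  residual = &{data: μY.…, retry: end, done: μY.…}
@4 & done  match  residual = μY.…
@5 !Int  match  residual = ⊕{more: &{data: μY.…, retry: end, done: μY.…}, stop: ?Unit.μY.…}
τ conforms to S (length 5)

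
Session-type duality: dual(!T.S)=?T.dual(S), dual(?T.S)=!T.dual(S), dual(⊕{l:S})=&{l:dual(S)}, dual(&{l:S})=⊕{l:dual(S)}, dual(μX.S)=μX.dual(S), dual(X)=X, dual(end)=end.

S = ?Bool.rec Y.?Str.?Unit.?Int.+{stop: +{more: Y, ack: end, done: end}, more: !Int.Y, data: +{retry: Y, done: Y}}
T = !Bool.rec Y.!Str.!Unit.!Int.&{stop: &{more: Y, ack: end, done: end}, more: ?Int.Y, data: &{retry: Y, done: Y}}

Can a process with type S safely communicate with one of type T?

?Bool ‖ !Bool  ✓
  rec Y ‖ rec Y  ✓ (μ self-dual)
    ?Str ‖ !Str  ✓
      ?Unit ‖ !Unit  ✓
        ?Int ‖ !Int  ✓
          +{stop,more,data} ‖ &{stop,more,data}  ✓ labels match
            [stop]
              +{more,ack,done} ‖ &{more,ack,done}  ✓ labels match
                [more]
                  Y ‖ Y  ✓
                [ack]
                  end ‖ end  ✓
                [done]
                  end ‖ end  ✓
            [more]
              !Int ‖ ?Int  ✓
                Y ‖ Y  ✓
            [data]
              +{retry,done} ‖ &{retry,done}  ✓ labels match
                [retry]
                  Y ‖ Y  ✓
                [done]
                  Y ‖ Y  ✓

YES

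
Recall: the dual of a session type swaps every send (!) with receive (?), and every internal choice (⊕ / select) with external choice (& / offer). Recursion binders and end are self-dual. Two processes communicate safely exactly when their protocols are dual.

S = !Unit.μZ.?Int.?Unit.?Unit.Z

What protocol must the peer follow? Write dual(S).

?Unit.μZ.!Int.!Unit.!Unit.Z

!Unit ↦ ?Unit
  μZ ↦ μZ  (μ self-dual)
    ?Int ↦ !Int
      ?Unit ↦ !Unit
        ?Unit ↦ !Unit
          Z ↦ Z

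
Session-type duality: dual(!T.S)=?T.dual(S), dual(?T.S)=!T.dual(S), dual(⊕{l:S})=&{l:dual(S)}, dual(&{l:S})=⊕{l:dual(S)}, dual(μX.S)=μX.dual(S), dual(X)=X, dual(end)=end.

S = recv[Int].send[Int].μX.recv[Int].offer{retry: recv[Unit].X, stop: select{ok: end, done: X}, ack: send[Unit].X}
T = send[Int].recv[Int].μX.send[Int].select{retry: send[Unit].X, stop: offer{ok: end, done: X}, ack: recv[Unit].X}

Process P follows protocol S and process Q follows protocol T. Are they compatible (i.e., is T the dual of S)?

recv[Int] vs send[Int]  ✓
  send[Int] vs recv[Int]  ✓
    μX vs μX  ✓ (rec unchanged)
      recv[Int] vs send[Int]  ✓
        offer{retry,stop,ack} vs select{retry,stop,ack}  ✓ label sets agree
          case retry:
            recv[Unit] vs send[Unit]  ✓
              X vs X  ✓
          case stop:
            select{ok,done} vs offer{ok,done}  ✓ label sets agree
              case ok:
                end vs end  ✓
              case done:
                X vs X  ✓
          case ack:
            send[Unit] vs recv[Unit]  ✓
              X vs X  ✓

YES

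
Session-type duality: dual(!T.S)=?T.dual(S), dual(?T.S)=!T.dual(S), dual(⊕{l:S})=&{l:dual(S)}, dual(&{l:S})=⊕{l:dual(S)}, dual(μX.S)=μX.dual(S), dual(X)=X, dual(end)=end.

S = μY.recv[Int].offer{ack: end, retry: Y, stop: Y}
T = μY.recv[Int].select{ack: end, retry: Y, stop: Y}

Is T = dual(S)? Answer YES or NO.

μY vs μY  ok (rec unchanged)
  recv[Int] vs recv[Int]  ✗ same direction on both sides — not dual

NO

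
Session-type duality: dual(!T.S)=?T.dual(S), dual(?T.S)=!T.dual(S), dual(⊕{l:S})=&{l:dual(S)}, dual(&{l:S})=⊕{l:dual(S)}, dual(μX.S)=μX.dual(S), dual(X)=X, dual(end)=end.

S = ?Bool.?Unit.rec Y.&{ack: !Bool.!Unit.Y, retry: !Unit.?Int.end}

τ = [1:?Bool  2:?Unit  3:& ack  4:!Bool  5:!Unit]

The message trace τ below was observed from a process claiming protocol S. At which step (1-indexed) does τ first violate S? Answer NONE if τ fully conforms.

step 1: ?Bool  ✓  now at ?Unit.rec Y.…
step 2: ?Unit  ✓  now at rec Y.…
step 3: & ack  ✓  now at !Bool.!Unit.rec Y.…
step 4: !Bool  ✓  now at !Unit.rec Y.…
step 5: !Unit  ✓  now at rec Y.…
trace exhausted — no violation

NONE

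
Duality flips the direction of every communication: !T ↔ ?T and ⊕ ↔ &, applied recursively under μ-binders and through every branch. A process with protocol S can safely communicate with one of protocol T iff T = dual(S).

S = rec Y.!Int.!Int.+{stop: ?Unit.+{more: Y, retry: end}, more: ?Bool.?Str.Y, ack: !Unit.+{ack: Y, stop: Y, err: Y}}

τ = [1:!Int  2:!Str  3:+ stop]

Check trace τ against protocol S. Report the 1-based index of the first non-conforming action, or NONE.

2

[1] !Int  ✓  residual = !Int.+{stop: ?Unit.+{more: rec Y.…, retry: end}, more: ?Bool.?Str.rec Y.…, ack: !Unit.+{ack: rec Y.…, stop: rec Y.…, err: rec Y.…}}
[2] got !Str, protocol expects !Int  ✗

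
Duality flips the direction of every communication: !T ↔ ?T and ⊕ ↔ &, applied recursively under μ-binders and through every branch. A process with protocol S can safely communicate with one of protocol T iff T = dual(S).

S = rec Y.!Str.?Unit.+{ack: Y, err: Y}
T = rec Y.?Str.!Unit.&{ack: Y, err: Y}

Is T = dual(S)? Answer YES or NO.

YES

rec Y ‖ rec Y  ✓ (binder kept)
  !Str ‖ ?Str  ✓
    ?Unit ‖ !Unit  ✓
      +{ack,err} ‖ &{ack,err}  ✓ labels match
        • ack:
          Y ‖ Y  ✓
        • err:
          Y ‖ Y  ✓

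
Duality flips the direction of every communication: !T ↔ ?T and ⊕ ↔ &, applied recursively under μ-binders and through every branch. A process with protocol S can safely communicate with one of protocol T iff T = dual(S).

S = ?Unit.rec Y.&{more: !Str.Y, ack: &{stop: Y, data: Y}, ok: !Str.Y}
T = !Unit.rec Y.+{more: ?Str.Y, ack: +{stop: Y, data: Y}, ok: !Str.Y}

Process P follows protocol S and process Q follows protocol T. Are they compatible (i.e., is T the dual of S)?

?Unit ‖ !Unit  ✓
  rec Y ‖ rec Y  ✓ (binder kept)
    &{more,ack,ok} ‖ +{more,ack,ok}  ✓ same labels
      • more:
        !Str ‖ ?Str  ✓
          Y ‖ Y  ✓
      • ack:
        &{stop,data} ‖ +{stop,data}  ✓ same labels
          • stop:
            Y ‖ Y  ✓
          • data:
            Y ‖ Y  ✓
      • ok:
        !Str ‖ !Str  ✗ same direction on both sides — not dual

NO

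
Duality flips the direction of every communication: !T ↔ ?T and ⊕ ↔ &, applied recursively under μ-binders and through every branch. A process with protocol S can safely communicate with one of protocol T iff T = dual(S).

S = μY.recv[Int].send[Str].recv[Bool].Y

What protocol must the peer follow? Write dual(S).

μY ↦ μY  (rec unchanged)
  recv[Int] ↦ send[Int]
    send[Str] ↦ recv[Str]
      recv[Bool] ↦ send[Bool]
        Y ↦ Y

μY.send[Int].recv[Str].send[Bool].Y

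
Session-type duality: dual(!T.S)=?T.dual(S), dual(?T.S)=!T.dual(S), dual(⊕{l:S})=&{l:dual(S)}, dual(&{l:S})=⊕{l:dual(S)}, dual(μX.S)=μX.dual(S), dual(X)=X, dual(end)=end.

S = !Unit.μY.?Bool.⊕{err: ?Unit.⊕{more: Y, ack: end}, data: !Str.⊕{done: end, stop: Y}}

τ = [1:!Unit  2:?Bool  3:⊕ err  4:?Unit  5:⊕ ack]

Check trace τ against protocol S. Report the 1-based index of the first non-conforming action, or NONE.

NONE

@1 !Unit  ✓  state: μY.…
@2 ?Bool  ✓  state: ⊕{err: ?Unit.⊕{more: μY.…, ack: end}, data: !Str.⊕{done: end, stop: μY.…}}
@3 ⊕ err  ✓  state: ?Unit.⊕{more: μY.…, ack: end}
@4 ?Unit  ✓  state: ⊕{more: μY.…, ack: end}
@5 ⊕ ack  ✓  state: end
τ conforms to S (length 5)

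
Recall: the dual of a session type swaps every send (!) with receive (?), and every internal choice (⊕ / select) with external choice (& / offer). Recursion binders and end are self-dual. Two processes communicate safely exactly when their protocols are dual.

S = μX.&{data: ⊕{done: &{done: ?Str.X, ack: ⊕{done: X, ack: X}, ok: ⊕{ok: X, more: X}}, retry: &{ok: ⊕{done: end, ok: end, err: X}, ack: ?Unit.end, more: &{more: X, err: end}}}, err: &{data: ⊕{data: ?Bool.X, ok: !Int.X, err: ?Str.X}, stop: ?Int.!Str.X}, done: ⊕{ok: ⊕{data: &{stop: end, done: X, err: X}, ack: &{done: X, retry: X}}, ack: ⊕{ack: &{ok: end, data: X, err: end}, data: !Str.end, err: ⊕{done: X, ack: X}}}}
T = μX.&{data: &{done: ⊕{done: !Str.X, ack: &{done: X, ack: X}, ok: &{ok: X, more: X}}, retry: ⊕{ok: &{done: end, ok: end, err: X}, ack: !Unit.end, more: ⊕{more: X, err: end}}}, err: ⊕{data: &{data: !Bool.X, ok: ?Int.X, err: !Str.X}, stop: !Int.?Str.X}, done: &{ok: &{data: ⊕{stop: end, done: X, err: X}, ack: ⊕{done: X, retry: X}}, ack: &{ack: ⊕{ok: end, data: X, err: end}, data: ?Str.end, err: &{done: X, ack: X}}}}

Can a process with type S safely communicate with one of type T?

μX ‖ μX  match (binder kept)
  &{data,err,done} ‖ &{data,err,done}  ✗ choice polarity not flipped — not dual

NO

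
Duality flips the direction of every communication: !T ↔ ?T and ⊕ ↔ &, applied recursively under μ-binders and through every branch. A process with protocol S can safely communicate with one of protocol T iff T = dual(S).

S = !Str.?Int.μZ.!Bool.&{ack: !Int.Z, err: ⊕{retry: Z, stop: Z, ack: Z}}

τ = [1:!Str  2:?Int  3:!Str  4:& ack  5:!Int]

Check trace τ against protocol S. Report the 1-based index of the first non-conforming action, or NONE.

step 1: !Str  ok  cont: ?Int.μZ.…
step 2: ?Int  ok  cont: μZ.…
step 3: got !Str, protocol expects !Bool  ✗

3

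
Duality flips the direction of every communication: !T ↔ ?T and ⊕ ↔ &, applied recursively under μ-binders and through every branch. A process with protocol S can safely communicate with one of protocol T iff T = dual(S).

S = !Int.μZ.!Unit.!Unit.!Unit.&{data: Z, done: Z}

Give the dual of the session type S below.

?Int.μZ.?Unit.?Unit.?Unit.⊕{data: Z, done: Z}

!Int = ?Int
  μZ = μZ  (rec unchanged)
    !Unit = ?Unit
      !Unit = ?Unit
        !Unit = ?Unit
          &{data,done} = ⊕{data,done}  (offer→select)
            case data:
              dual(Z) = Z
            case done:
              dual(Z) = Z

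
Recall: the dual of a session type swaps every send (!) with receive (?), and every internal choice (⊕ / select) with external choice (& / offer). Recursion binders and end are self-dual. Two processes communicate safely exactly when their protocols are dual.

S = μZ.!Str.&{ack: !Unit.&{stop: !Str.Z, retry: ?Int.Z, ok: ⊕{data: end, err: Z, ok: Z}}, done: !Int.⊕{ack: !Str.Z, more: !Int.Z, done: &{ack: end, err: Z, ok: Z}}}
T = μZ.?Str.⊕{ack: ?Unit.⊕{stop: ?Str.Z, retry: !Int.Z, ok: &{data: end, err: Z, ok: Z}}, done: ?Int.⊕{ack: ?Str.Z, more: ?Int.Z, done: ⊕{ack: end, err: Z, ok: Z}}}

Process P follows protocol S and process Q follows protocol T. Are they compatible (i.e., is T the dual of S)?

μZ | μZ  ✓ (binder kept)
  !Str | ?Str  ✓
    &{ack,done} | ⊕{ack,done}  ✓ label sets agree
      • ack:
        !Unit | ?Unit  ✓
          &{stop,retry,ok} | ⊕{stop,retry,ok}  ✓ label sets agree
            • stop:
              !Str | ?Str  ✓
                Z | Z  ✓
            • retry:
              ?Int | !Int  ✓
                Z | Z  ✓
            • ok:
              ⊕{data,err,ok} | &{data,err,ok}  ✓ label sets agree
                • data:
                  end | end  ✓
                • err:
                  Z | Z  ✓
                • ok:
                  Z | Z  ✓
      • done:
        !Int | ?Int  ✓
          ⊕{ack,more,done} | ⊕{ack,more,done}  ✗ choice polarity not flipped — not dual

NO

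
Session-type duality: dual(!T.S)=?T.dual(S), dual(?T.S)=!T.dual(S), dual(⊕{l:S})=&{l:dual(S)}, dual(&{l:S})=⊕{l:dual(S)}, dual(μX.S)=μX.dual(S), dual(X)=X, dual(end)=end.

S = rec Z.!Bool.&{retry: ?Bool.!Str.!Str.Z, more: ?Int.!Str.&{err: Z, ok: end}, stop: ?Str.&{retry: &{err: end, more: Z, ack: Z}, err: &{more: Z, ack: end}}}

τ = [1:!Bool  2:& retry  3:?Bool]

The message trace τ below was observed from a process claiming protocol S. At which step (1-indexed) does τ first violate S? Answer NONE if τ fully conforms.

@1 !Bool  ok  cont: &{retry: ?Bool.!Str.!Str.rec Z.…, more: ?Int.!Str.&{err: rec Z.…, ok: end}, stop: ?Str.&{retry: &{err: end, more: rec Z.…, ack: rec Z.…}, err: &{more: rec Z.…, ack: end}}}
@2 & retry  ok  cont: ?Bool.!Str.!Str.rec Z.…
@3 ?Bool  ok  cont: !Str.!Str.rec Z.…
all 3 steps conform

NONE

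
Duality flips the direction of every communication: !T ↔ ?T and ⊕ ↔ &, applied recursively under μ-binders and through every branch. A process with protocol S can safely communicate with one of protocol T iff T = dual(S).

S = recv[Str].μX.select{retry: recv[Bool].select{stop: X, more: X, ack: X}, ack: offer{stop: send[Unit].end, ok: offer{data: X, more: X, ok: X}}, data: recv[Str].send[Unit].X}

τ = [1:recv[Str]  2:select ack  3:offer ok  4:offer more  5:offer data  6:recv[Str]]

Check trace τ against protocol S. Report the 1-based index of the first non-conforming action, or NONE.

@1 recv[Str]  ✓  residual = μX.…
@2 select ack  ✓  residual = offer{stop: send[Unit].end, ok: offer{data: μX.…, more: μX.…, ok: μX.…}}
@3 offer ok  ✓  residual = offer{data: μX.…, more: μX.…, ok: μX.…}
@4 offer more  ✓  residual = μX.…
@5 got offer data, protocol expects select retry or select ack or select data  ✗

5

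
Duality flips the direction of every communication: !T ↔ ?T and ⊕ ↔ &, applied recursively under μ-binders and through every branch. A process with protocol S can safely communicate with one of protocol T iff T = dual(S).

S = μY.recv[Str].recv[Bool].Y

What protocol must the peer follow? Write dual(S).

μY → μY  (rec unchanged)
  recv[Str] → send[Str]
    recv[Bool] → send[Bool]
      Y self-dual

μY.send[Str].send[Bool].Y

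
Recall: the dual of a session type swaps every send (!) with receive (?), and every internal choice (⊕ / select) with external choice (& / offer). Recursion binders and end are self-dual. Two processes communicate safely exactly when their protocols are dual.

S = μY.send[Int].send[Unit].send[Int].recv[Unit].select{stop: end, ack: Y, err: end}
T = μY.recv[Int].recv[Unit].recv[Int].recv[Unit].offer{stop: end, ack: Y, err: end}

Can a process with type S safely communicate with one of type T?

NO

μY ‖ μY  ✓ (rec unchanged)
  send[Int] ‖ recv[Int]  ✓
    send[Unit] ‖ recv[Unit]  ✓
      send[Int] ‖ recv[Int]  ✓
        recv[Unit] ‖ recv[Unit]  ✗ same direction on both sides — not dual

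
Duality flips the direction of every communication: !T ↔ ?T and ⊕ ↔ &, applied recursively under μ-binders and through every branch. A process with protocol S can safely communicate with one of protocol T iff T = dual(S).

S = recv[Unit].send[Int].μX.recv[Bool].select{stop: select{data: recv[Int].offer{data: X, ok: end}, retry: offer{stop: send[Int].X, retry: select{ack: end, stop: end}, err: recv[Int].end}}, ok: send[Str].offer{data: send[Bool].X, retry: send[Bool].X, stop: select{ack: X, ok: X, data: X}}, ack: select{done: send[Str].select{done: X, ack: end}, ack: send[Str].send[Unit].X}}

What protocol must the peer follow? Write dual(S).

send[Unit].recv[Int].μX.send[Bool].offer{stop: offer{data: send[Int].select{data: X, ok: end}, retry: select{stop: recv[Int].X, retry: offer{ack: end, stop: end}, err: send[Int].end}}, ok: recv[Str].select{data: recv[Bool].X, retry: recv[Bool].X, stop: offer{ack: X, ok: X, data: X}}, ack: offer{done: recv[Str].offer{done: X, ack: end}, ack: recv[Str].recv[Unit].X}}

recv[Unit] ↦ send[Unit]
  send[Int] ↦ recv[Int]
    μX ↦ μX  (binder kept)
      recv[Bool] ↦ send[Bool]
        select{stop,ok,ack} ↦ offer{stop,ok,ack}  (internal→external)
          • stop:
            select{data,retry} ↦ offer{data,retry}  (internal→external)
              • data:
                recv[Int] ↦ send[Int]
                  offer{data,ok} ↦ select{data,ok}  (&→⊕)
                    • data:
                      dual(X) = X
                    • ok:
                      dual(end) = end
              • retry:
                offer{stop,retry,err} ↦ select{stop,retry,err}  (&→⊕)
                  • stop:
                    send[Int] ↦ recv[Int]
                      dual(X) = X
                  • retry:
                    select{ack,stop} ↦ offer{ack,stop}  (internal→external)
                      • ack:
                        dual(end) = end
                      • stop:
                        dual(end) = end
                  • err:
                    recv[Int] ↦ send[Int]
                      dual(end) = end
          • ok:
            send[Str] ↦ recv[Str]
              offer{data,retry,stop} ↦ select{data,retry,stop}  (&→⊕)
                • data:
                  send[Bool] ↦ recv[Bool]
                    dual(X) = X
                • retry:
                  send[Bool] ↦ recv[Bool]
                    dual(X) = X
                • stop:
                  select{ack,ok,data} ↦ offer{ack,ok,data}  (internal→external)
                    • ack:
                      dual(X) = X
                    • ok:
                      dual(X) = X
                    • data:
                      dual(X) = X
          • ack:
            select{done,ack} ↦ offer{done,ack}  (internal→external)
              • done:
                send[Str] ↦ recv[Str]
                  select{done,ack} ↦ offer{done,ack}  (internal→external)
                    • done:
                      dual(X) = X
                    • ack:
                      dual(end) = end
              • ack:
                send[Str] ↦ recv[Str]
                  send[Unit] ↦ recv[Unit]
                    dual(X) = X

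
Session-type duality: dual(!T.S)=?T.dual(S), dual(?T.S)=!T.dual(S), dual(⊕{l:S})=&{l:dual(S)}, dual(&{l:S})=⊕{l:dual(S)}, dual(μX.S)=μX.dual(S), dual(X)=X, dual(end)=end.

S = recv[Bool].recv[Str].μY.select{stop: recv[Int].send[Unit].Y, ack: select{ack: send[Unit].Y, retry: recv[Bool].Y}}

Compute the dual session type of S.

send[Bool].send[Str].μY.offer{stop: send[Int].recv[Unit].Y, ack: offer{ack: recv[Unit].Y, retry: send[Bool].Y}}

recv[Bool] → send[Bool]
  recv[Str] → send[Str]
    μY → μY  (rec unchanged)
      select{stop,ack} → offer{stop,ack}  (internal→external)
        [stop]
          recv[Int] → send[Int]
            send[Unit] → recv[Unit]
              Y self-dual
        [ack]
          select{ack,retry} → offer{ack,retry}  (internal→external)
            [ack]
              send[Unit] → recv[Unit]
                Y self-dual
            [retry]
              recv[Bool] → send[Bool]
                Y self-dual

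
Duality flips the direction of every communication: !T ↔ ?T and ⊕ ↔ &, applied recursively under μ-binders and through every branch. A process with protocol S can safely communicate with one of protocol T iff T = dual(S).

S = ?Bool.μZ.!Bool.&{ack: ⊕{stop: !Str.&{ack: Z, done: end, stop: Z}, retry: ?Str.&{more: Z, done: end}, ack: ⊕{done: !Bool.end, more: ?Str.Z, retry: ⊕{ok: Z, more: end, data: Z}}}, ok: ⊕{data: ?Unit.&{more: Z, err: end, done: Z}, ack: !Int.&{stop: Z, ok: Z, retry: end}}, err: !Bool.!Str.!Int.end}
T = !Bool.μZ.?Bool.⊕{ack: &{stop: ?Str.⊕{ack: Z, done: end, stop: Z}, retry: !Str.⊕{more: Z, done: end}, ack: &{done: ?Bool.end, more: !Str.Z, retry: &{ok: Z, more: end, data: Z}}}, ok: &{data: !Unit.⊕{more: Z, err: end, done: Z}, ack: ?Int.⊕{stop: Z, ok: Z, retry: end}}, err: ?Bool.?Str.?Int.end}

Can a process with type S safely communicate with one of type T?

?Bool vs !Bool  match
  μZ vs μZ  match (rec unchanged)
    !Bool vs ?Bool  match
      &{ack,ok,err} vs ⊕{ack,ok,err}  match labels match
        [ack]
          ⊕{stop,retry,ack} vs &{stop,retry,ack}  match labels match
            [stop]
              !Str vs ?Str  match
                &{ack,done,stop} vs ⊕{ack,done,stop}  match labels match
                  [ack]
                    Z vs Z  match
                  [done]
                    end vs end  match
                  [stop]
                    Z vs Z  match
            [retry]
              ?Str vs !Str  match
                &{more,done} vs ⊕{more,done}  match labels match
                  [more]
                    Z vs Z  match
                  [done]
                    end vs end  match
            [ack]
              ⊕{done,more,retry} vs &{done,more,retry}  match labels match
                [done]
                  !Bool vs ?Bool  match
                    end vs end  match
                [more]
                  ?Str vs !Str  match
                    Z vs Z  match
                [retry]
                  ⊕{ok,more,data} vs &{ok,more,data}  match labels match
                    [ok]
                      Z vs Z  match
                    [more]
                      end vs end  match
                    [data]
                      Z vs Z  match
        [ok]
          ⊕{data,ack} vs &{data,ack}  match labels match
            [data]
              ?Unit vs !Unit  match
                &{more,err,done} vs ⊕{more,err,done}  match labels match
                  [more]
                    Z vs Z  match
                  [err]
                    end vs end  match
                  [done]
                    Z vs Z  match
            [ack]
              !Int vs ?Int  match
                &{stop,ok,retry} vs ⊕{stop,ok,retry}  match labels match
                  [stop]
                    Z vs Z  match
                  [ok]
                    Z vs Z  match
                  [retry]
                    end vs end  match
        [err]
          !Bool vs ?Bool  match
            !Str vs ?Str  match
              !Int vs ?Int  match
                end vs end  match

YES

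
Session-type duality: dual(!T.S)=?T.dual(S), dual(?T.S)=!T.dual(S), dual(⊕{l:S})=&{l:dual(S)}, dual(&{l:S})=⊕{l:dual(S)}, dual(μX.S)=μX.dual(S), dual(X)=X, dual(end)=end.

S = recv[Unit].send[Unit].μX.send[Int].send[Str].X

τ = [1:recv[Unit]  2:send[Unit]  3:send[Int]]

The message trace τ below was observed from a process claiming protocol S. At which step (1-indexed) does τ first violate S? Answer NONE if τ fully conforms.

step 1: recv[Unit]  match  cont: send[Unit].μX.…
step 2: send[Unit]  match  cont: μX.…
step 3: send[Int]  match  cont: send[Str].μX.…
τ conforms to S (length 3)

NONE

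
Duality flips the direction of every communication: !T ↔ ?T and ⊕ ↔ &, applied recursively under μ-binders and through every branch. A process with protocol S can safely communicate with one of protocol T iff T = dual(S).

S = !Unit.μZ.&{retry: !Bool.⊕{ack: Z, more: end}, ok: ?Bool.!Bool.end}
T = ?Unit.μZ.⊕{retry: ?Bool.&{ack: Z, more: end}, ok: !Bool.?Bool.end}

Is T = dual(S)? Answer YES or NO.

!Unit | ?Unit  ✓
  μZ | μZ  ✓ (binder kept)
    &{retry,ok} | ⊕{retry,ok}  ✓ labels match
      [retry]
        !Bool | ?Bool  ✓
          ⊕{ack,more} | &{ack,more}  ✓ labels match
            [ack]
              Z | Z  ✓
            [more]
              end | end  ✓
      [ok]
        ?Bool | !Bool  ✓
          !Bool | ?Bool  ✓
            end | end  ✓

YES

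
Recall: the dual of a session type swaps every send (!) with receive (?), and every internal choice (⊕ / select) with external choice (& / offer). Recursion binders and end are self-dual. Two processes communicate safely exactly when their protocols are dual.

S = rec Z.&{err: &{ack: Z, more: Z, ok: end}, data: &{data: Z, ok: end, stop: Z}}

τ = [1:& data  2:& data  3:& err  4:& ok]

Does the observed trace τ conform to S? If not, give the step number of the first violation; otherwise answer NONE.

@1 & data  ok  residual = &{data: rec Z.…, ok: end, stop: rec Z.…}
@2 & data  ok  residual = rec Z.…
@3 & err  ok  residual = &{ack: rec Z.…, more: rec Z.…, ok: end}
@4 & ok  ok  residual = end
trace exhausted — no violation

NONE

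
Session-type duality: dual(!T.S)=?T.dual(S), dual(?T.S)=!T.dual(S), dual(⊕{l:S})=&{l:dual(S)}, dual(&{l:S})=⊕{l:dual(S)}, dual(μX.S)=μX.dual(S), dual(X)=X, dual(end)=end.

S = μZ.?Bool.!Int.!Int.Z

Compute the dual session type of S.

μZ.!Bool.?Int.?Int.Z

μZ ↦ μZ  (binder kept)
  ?Bool ↦ !Bool
    !Int ↦ ?Int
      !Int ↦ ?Int
        Z ↦ Z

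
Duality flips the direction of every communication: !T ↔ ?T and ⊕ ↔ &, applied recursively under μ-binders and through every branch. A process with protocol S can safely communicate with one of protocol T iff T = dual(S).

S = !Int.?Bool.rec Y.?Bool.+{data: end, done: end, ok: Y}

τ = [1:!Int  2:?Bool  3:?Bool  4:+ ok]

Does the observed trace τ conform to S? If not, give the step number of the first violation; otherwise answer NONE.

[1] !Int  ok  state: ?Bool.rec Y.…
[2] ?Bool  ok  state: rec Y.…
[3] ?Bool  ok  state: +{data: end, done: end, ok: rec Y.…}
[4] + ok  ok  state: rec Y.…
trace exhausted — no violation

NONE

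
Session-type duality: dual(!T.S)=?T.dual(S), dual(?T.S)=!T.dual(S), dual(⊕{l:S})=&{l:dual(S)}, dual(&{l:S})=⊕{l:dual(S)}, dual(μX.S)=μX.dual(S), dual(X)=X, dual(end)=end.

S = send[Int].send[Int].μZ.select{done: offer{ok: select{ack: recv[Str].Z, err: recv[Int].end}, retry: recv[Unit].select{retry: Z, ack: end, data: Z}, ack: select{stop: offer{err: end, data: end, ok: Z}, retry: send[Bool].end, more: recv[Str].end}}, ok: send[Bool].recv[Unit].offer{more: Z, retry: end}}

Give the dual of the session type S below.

recv[Int].recv[Int].μZ.offer{done: select{ok: offer{ack: send[Str].Z, err: send[Int].end}, retry: send[Unit].offer{retry: Z, ack: end, data: Z}, ack: offer{stop: select{err: end, data: end, ok: Z}, retry: recv[Bool].end, more: send[Str].end}}, ok: recv[Bool].send[Unit].select{more: Z, retry: end}}

send[Int] = recv[Int]
  send[Int] = recv[Int]
    μZ = μZ  (μ self-dual)
      select{done,ok} = offer{done,ok}  (⊕→&)
        • done:
          offer{ok,retry,ack} = select{ok,retry,ack}  (external→internal)
            • ok:
              select{ack,err} = offer{ack,err}  (⊕→&)
                • ack:
                  recv[Str] = send[Str]
                    dual(Z) = Z
                • err:
                  recv[Int] = send[Int]
                    dual(end) = end
            • retry:
              recv[Unit] = send[Unit]
                select{retry,ack,data} = offer{retry,ack,data}  (⊕→&)
                  • retry:
                    dual(Z) = Z
                  • ack:
                    dual(end) = end
                  • data:
                    dual(Z) = Z
            • ack:
              select{stop,retry,more} = offer{stop,retry,more}  (⊕→&)
                • stop:
                  offer{err,data,ok} = select{err,data,ok}  (external→internal)
                    • err:
                      dual(end) = end
                    • data:
                      dual(end) = end
                    • ok:
                      dual(Z) = Z
                • retry:
                  send[Bool] = recv[Bool]
                    dual(end) = end
                • more:
                  recv[Str] = send[Str]
                    dual(end) = end
        • ok:
          send[Bool] = recv[Bool]
            recv[Unit] = send[Unit]
              offer{more,retry} = select{more,retry}  (external→internal)
                • more:
                  dual(Z) = Z
                • retry:
                  dual(end) = end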